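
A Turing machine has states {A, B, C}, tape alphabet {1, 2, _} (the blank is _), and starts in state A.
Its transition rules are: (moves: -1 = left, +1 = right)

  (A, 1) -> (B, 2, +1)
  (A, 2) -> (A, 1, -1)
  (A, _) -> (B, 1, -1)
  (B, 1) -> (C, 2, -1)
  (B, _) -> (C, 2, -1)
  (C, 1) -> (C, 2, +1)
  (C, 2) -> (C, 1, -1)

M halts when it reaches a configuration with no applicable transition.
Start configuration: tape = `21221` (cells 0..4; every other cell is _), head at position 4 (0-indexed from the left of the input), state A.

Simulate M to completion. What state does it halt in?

C

A | _2122[1]_   read 1 → write 2, move +1, go to B
B | _21222[_]   read _ → write 2, move -1, go to C
C | _2122[2]2   read 2 → write 1, move -1, go to C
C | _212[2]12   read 2 → write 1, move -1, go to C
C | _21[2]112   read 2 → write 1, move -1, go to C
C | _2[1]1112   read 1 → write 2, move +1, go to C
C | _22[1]112   read 1 → write 2, move +1, go to C
C | _222[1]12   read 1 → write 2, move +1, go to C
C | _2222[1]2   read 1 → write 2, move +1, go to C
C | _22222[2]   read 2 → write 1, move -1, go to C
C | _2222[2]1   read 2 → write 1, move -1, go to C
C | _222[2]11   read 2 → write 1, move -1, go to C
C | _22[2]111   read 2 → write 1, move -1, go to C
C | _2[2]1111   read 2 → write 1, move -1, go to C
C | _[2]11111   read 2 → write 1, move -1, go to C
C | [_]111111
No transition is defined for (C, _); M halts in state C.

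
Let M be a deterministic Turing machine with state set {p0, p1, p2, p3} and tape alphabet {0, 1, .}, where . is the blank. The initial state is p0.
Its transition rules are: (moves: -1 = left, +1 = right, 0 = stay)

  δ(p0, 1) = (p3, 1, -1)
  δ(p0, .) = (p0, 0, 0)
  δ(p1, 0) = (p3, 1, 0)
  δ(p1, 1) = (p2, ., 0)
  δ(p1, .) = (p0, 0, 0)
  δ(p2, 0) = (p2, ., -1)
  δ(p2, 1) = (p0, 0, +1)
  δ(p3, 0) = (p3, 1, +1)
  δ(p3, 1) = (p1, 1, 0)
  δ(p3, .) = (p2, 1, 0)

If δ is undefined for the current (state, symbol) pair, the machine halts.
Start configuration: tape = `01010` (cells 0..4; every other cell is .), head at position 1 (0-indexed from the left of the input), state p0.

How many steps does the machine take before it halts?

p0 | 0[1]010   read 1 → write 1, move -1, go to p3
p3 | [0]1010   read 0 → write 1, move +1, go to p3
p3 | 1[1]010   read 1 → write 1, move 0, go to p1
p1 | 1[1]010   read 1 → write ., move 0, go to p2
p2 | 1[.]010
M halts after 4 transitions.

4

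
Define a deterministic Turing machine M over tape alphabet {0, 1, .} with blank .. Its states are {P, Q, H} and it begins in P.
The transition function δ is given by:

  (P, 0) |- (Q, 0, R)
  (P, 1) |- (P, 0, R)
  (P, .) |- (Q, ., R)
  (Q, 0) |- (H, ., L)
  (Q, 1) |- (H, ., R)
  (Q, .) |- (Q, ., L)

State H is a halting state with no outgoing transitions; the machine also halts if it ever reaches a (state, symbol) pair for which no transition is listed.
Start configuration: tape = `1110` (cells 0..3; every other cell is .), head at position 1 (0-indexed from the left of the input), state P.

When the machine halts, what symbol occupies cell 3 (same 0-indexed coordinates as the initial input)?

P | 1[1]10.   read 1 → write 0, move R, go to P
P | 10[1]0.   read 1 → write 0, move R, go to P
P | 100[0].   read 0 → write 0, move R, go to Q
Q | 1000[.]   read . → write ., move L, go to Q
Q | 100[0].   read 0 → write ., move L, go to H
H | 10[0]..
Cell 3 holds . when M halts.

.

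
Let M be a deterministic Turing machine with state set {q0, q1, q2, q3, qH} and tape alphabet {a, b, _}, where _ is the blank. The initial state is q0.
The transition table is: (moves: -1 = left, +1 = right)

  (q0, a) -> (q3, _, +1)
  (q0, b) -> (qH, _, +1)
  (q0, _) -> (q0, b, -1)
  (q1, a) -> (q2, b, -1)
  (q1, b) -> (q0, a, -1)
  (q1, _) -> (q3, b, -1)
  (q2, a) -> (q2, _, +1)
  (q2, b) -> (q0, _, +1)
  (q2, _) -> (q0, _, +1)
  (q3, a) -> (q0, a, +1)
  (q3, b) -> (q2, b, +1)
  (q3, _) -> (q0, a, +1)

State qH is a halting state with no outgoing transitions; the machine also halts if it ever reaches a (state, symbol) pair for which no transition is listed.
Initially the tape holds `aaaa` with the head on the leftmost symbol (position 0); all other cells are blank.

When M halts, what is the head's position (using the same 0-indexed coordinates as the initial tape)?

state=q0 head=0 tape=[a]aaa___   (q0,a)→(q3,_,+1)
state=q3 head=1 tape=_[a]aa___   (q3,a)→(q0,a,+1)
state=q0 head=2 tape=_a[a]a___   (q0,a)→(q3,_,+1)
state=q3 head=3 tape=_a_[a]___   (q3,a)→(q0,a,+1)
state=q0 head=4 tape=_a_a[_]__   (q0,_)→(q0,b,-1)
state=q0 head=3 tape=_a_[a]b__   (q0,a)→(q3,_,+1)
state=q3 head=4 tape=_a__[b]__   (q3,b)→(q2,b,+1)
state=q2 head=5 tape=_a__b[_]_   (q2,_)→(q0,_,+1)
state=q0 head=6 tape=_a__b_[_]   (q0,_)→(q0,b,-1)
state=q0 head=5 tape=_a__b[_]b   (q0,_)→(q0,b,-1)
state=q0 head=4 tape=_a__[b]bb   (q0,b)→(qH,_,+1)
state=qH head=5 tape=_a___[b]b
At halt the head is at cell 5.

5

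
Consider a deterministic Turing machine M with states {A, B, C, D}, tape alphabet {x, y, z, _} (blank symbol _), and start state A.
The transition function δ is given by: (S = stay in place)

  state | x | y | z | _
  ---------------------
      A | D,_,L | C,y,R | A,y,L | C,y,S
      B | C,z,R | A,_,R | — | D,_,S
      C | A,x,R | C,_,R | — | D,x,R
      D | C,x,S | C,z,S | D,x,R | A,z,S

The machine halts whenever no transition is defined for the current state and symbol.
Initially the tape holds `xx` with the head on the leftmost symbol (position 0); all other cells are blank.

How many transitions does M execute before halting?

A | __[x]x___   read x → write _, move L, go to D
D | _[_]_x___   read _ → write z, move S, go to A
A | _[z]_x___   read z → write y, move L, go to A
A | [_]y_x___   read _ → write y, move S, go to C
C | [y]y_x___   read y → write _, move R, go to C
C | _[y]_x___   read y → write _, move R, go to C
C | __[_]x___   read _ → write x, move R, go to D
D | __x[x]___   read x → write x, move S, go to C
C | __x[x]___   read x → write x, move R, go to A
A | __xx[_]__   read _ → write y, move S, go to C
C | __xx[y]__   read y → write _, move R, go to C
C | __xx_[_]_   read _ → write x, move R, go to D
D | __xx_x[_]   read _ → write z, move S, go to A
A | __xx_x[z]   read z → write y, move L, go to A
A | __xx_[x]y   read x → write _, move L, go to D
D | __xx[_]_y   read _ → write z, move S, go to A
A | __xx[z]_y   read z → write y, move L, go to A
A | __x[x]y_y   read x → write _, move L, go to D
D | __[x]_y_y   read x → write x, move S, go to C
C | __[x]_y_y   read x → write x, move R, go to A
A | __x[_]y_y   read _ → write y, move S, go to C
C | __x[y]y_y   read y → write _, move R, go to C
C | __x_[y]_y   read y → write _, move R, go to C
C | __x__[_]y   read _ → write x, move R, go to D
D | __x__x[y]   read y → write z, move S, go to C
C | __x__x[z]
M halts after 25 transitions.

25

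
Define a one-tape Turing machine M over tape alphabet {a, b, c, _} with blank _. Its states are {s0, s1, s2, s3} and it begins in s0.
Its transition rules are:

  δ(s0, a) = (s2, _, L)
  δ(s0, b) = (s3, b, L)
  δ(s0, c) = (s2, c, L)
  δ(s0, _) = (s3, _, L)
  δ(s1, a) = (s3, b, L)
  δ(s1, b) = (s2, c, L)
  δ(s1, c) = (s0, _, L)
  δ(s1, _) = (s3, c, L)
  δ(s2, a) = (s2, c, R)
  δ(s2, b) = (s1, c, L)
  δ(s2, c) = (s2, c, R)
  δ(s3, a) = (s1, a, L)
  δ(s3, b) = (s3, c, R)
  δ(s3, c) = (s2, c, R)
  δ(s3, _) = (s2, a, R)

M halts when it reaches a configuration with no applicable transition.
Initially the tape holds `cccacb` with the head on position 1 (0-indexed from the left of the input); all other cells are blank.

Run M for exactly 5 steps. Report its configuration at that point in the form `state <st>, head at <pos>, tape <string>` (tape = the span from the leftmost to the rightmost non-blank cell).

state s2, head at 4, tape cccccb

state=s0 head=1 tape=c[c]cacb   (s0,c)→(s2,c,L)
state=s2 head=0 tape=[c]ccacb   (s2,c)→(s2,c,R)
state=s2 head=1 tape=c[c]cacb   (s2,c)→(s2,c,R)
state=s2 head=2 tape=cc[c]acb   (s2,c)→(s2,c,R)
state=s2 head=3 tape=ccc[a]cb   (s2,a)→(s2,c,R)
state=s2 head=4 tape=cccc[c]b
After 5 steps: state s2, head at 4, tape cccccb.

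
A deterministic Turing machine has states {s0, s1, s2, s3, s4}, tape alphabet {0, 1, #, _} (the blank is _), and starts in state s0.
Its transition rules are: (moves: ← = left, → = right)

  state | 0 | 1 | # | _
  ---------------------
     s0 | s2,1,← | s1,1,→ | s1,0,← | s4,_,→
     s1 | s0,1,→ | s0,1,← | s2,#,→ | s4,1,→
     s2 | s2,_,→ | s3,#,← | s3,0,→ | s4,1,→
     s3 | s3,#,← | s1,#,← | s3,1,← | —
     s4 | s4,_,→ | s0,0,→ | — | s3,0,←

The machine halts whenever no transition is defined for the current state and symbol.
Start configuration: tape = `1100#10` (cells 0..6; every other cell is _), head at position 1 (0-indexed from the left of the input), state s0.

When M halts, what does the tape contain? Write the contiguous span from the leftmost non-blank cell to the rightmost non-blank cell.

s0 | _1[1]00#10   read 1 → write 1, move →, go to s1
s1 | _11[0]0#10   read 0 → write 1, move →, go to s0
s0 | _111[0]#10   read 0 → write 1, move ←, go to s2
s2 | _11[1]1#10   read 1 → write #, move ←, go to s3
s3 | _1[1]#1#10   read 1 → write #, move ←, go to s1
s1 | _[1]##1#10   read 1 → write 1, move ←, go to s0
s0 | [_]1##1#10   read _ → write _, move →, go to s4
s4 | _[1]##1#10   read 1 → write 0, move →, go to s0
s0 | _0[#]#1#10   read # → write 0, move ←, go to s1
s1 | _[0]0#1#10   read 0 → write 1, move →, go to s0
s0 | _1[0]#1#10   read 0 → write 1, move ←, go to s2
s2 | _[1]1#1#10   read 1 → write #, move ←, go to s3
s3 | [_]#1#1#10
The non-blank tape span at halt is #1#1#10.

#1#1#10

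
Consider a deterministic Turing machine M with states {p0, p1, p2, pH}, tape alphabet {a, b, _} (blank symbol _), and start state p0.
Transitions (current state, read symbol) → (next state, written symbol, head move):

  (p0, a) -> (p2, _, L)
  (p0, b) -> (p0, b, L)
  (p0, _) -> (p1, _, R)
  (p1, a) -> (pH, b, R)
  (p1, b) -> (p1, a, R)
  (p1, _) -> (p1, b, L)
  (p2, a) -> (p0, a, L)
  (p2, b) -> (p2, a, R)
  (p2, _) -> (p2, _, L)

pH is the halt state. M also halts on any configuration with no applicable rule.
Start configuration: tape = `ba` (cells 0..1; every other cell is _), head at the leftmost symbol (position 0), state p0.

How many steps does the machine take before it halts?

p0 | _[b]a_   read b → write b, move L, go to p0
p0 | [_]ba_   read _ → write _, move R, go to p1
p1 | _[b]a_   read b → write a, move R, go to p1
p1 | _a[a]_   read a → write b, move R, go to pH
pH | _ab[_]
M halts after 4 transitions.

4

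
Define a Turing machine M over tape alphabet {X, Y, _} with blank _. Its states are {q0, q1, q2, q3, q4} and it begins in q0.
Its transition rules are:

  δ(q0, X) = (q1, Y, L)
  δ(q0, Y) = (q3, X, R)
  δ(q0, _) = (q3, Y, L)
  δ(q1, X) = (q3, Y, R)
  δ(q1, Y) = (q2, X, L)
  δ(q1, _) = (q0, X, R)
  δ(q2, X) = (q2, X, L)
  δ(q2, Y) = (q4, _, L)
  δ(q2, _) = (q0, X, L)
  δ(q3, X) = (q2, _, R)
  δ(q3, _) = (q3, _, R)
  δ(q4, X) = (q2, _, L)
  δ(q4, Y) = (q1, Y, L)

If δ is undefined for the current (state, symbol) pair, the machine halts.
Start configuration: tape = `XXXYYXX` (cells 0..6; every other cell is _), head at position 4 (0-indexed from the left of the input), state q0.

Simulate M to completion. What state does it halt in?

q3

q0 | ___XXXY[Y]XX   read Y → write X, move R, go to q3
q3 | ___XXXYX[X]X   read X → write _, move R, go to q2
q2 | ___XXXYX_[X]   read X → write X, move L, go to q2
q2 | ___XXXYX[_]X   read _ → write X, move L, go to q0
q0 | ___XXXY[X]XX   read X → write Y, move L, go to q1
q1 | ___XXX[Y]YXX   read Y → write X, move L, go to q2
q2 | ___XX[X]XYXX   read X → write X, move L, go to q2
q2 | ___X[X]XXYXX   read X → write X, move L, go to q2
q2 | ___[X]XXXYXX   read X → write X, move L, go to q2
q2 | __[_]XXXXYXX   read _ → write X, move L, go to q0
q0 | _[_]XXXXXYXX   read _ → write Y, move L, go to q3
q3 | [_]YXXXXXYXX   read _ → write _, move R, go to q3
q3 | _[Y]XXXXXYXX
No transition is defined for (q3, Y); M halts in state q3.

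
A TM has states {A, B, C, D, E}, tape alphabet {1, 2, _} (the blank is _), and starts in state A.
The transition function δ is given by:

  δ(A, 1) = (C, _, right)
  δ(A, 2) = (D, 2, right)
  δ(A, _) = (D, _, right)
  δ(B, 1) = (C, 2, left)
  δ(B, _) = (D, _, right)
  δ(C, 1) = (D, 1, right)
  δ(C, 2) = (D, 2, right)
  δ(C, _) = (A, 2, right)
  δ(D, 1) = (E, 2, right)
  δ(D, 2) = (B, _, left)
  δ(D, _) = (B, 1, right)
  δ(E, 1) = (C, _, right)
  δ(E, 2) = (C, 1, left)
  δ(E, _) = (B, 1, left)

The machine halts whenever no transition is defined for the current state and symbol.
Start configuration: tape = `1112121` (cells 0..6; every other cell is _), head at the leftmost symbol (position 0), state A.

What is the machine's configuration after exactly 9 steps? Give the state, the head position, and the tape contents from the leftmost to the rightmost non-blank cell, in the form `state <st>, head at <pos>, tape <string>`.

A | [1]112121_   read 1 → write _, move right, go to C
C | _[1]12121_   read 1 → write 1, move right, go to D
D | _1[1]2121_   read 1 → write 2, move right, go to E
E | _12[2]121_   read 2 → write 1, move left, go to C
C | _1[2]1121_   read 2 → write 2, move right, go to D
D | _12[1]121_   read 1 → write 2, move right, go to E
E | _122[1]21_   read 1 → write _, move right, go to C
C | _122_[2]1_   read 2 → write 2, move right, go to D
D | _122_2[1]_   read 1 → write 2, move right, go to E
E | _122_22[_]
After 9 steps: state E, head at 7, tape 122_22.

state E, head at 7, tape 122_22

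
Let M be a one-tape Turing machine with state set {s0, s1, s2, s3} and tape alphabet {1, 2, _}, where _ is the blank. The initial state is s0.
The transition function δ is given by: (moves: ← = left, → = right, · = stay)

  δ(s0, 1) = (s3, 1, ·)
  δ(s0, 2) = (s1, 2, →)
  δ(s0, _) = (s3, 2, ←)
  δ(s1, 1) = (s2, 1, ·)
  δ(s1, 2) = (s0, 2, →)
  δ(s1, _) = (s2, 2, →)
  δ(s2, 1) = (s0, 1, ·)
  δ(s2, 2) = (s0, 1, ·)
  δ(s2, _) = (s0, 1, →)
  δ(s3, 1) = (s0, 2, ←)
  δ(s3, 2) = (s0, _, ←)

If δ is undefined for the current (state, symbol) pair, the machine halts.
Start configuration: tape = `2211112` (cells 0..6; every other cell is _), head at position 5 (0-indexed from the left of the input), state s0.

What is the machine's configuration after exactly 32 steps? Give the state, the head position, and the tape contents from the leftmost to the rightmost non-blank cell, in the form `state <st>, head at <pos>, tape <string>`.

state s0, head at 9, tape 222222222

state=s0 head=5 tape=22111[1]2___   (s0,1)→(s3,1,·)
state=s3 head=5 tape=22111[1]2___   (s3,1)→(s0,2,←)
state=s0 head=4 tape=2211[1]22___   (s0,1)→(s3,1,·)
state=s3 head=4 tape=2211[1]22___   (s3,1)→(s0,2,←)
state=s0 head=3 tape=221[1]222___   (s0,1)→(s3,1,·)
state=s3 head=3 tape=221[1]222___   (s3,1)→(s0,2,←)
state=s0 head=2 tape=22[1]2222___   (s0,1)→(s3,1,·)
state=s3 head=2 tape=22[1]2222___   (s3,1)→(s0,2,←)
state=s0 head=1 tape=2[2]22222___   (s0,2)→(s1,2,→)
state=s1 head=2 tape=22[2]2222___   (s1,2)→(s0,2,→)
state=s0 head=3 tape=222[2]222___   (s0,2)→(s1,2,→)
state=s1 head=4 tape=2222[2]22___   (s1,2)→(s0,2,→)
state=s0 head=5 tape=22222[2]2___   (s0,2)→(s1,2,→)
state=s1 head=6 tape=222222[2]___   (s1,2)→(s0,2,→)
state=s0 head=7 tape=2222222[_]__   (s0,_)→(s3,2,←)
state=s3 head=6 tape=222222[2]2__   (s3,2)→(s0,_,←)
state=s0 head=5 tape=22222[2]_2__   (s0,2)→(s1,2,→)
state=s1 head=6 tape=222222[_]2__   (s1,_)→(s2,2,→)
state=s2 head=7 tape=2222222[2]__   (s2,2)→(s0,1,·)
state=s0 head=7 tape=2222222[1]__   (s0,1)→(s3,1,·)
state=s3 head=7 tape=2222222[1]__   (s3,1)→(s0,2,←)
state=s0 head=6 tape=222222[2]2__   (s0,2)→(s1,2,→)
state=s1 head=7 tape=2222222[2]__   (s1,2)→(s0,2,→)
state=s0 head=8 tape=22222222[_]_   (s0,_)→(s3,2,←)
state=s3 head=7 tape=2222222[2]2_   (s3,2)→(s0,_,←)
state=s0 head=6 tape=222222[2]_2_   (s0,2)→(s1,2,→)
state=s1 head=7 tape=2222222[_]2_   (s1,_)→(s2,2,→)
state=s2 head=8 tape=22222222[2]_   (s2,2)→(s0,1,·)
state=s0 head=8 tape=22222222[1]_   (s0,1)→(s3,1,·)
state=s3 head=8 tape=22222222[1]_   (s3,1)→(s0,2,←)
state=s0 head=7 tape=2222222[2]2_   (s0,2)→(s1,2,→)
state=s1 head=8 tape=22222222[2]_   (s1,2)→(s0,2,→)
state=s0 head=9 tape=222222222[_]
After 32 steps: state s0, head at 9, tape 222222222.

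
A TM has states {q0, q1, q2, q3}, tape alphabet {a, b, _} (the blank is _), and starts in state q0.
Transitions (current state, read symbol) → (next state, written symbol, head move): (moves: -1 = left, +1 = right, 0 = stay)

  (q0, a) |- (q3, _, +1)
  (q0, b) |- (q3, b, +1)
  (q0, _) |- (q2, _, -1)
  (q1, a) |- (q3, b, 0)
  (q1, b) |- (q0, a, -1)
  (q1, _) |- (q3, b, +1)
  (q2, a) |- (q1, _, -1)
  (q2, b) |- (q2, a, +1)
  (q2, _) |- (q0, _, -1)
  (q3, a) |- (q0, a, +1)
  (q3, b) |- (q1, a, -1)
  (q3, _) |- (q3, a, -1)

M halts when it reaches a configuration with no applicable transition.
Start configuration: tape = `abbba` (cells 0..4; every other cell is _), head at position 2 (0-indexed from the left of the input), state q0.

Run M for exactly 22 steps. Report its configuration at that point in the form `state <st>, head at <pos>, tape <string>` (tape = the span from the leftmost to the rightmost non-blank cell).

state q3, head at 3, tape a_aaa

q0 | ab[b]ba_   read b → write b, move +1, go to q3
q3 | abb[b]a_   read b → write a, move -1, go to q1
q1 | ab[b]aa_   read b → write a, move -1, go to q0
q0 | a[b]aaa_   read b → write b, move +1, go to q3
q3 | ab[a]aa_   read a → write a, move +1, go to q0
q0 | aba[a]a_   read a → write _, move +1, go to q3
q3 | aba_[a]_   read a → write a, move +1, go to q0
q0 | aba_a[_]   read _ → write _, move -1, go to q2
q2 | aba_[a]_   read a → write _, move -1, go to q1
q1 | aba[_]__   read _ → write b, move +1, go to q3
q3 | abab[_]_   read _ → write a, move -1, go to q3
q3 | aba[b]a_   read b → write a, move -1, go to q1
q1 | ab[a]aa_   read a → write b, move 0, go to q3
q3 | ab[b]aa_   read b → write a, move -1, go to q1
q1 | a[b]aaa_   read b → write a, move -1, go to q0
q0 | [a]aaaa_   read a → write _, move +1, go to q3
q3 | _[a]aaa_   read a → write a, move +1, go to q0
q0 | _a[a]aa_   read a → write _, move +1, go to q3
q3 | _a_[a]a_   read a → write a, move +1, go to q0
q0 | _a_a[a]_   read a → write _, move +1, go to q3
q3 | _a_a_[_]   read _ → write a, move -1, go to q3
q3 | _a_a[_]a   read _ → write a, move -1, go to q3
q3 | _a_[a]aa
After 22 steps: state q3, head at 3, tape a_aaa.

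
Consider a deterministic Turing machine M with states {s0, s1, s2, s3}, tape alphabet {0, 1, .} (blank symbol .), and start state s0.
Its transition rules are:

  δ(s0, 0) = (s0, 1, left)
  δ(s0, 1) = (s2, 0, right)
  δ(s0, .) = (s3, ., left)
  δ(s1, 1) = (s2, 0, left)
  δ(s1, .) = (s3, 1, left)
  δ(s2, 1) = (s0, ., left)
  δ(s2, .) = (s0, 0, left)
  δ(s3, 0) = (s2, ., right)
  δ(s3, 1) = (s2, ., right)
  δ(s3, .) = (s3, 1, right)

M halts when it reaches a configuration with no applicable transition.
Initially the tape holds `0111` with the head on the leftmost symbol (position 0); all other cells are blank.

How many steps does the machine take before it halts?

state=s0 head=0 tape=...[0]111   (s0,0)→(s0,1,left)
state=s0 head=-1 tape=..[.]1111   (s0,.)→(s3,.,left)
state=s3 head=-2 tape=.[.].1111   (s3,.)→(s3,1,right)
state=s3 head=-1 tape=.1[.]1111   (s3,.)→(s3,1,right)
state=s3 head=0 tape=.11[1]111   (s3,1)→(s2,.,right)
state=s2 head=1 tape=.11.[1]11   (s2,1)→(s0,.,left)
state=s0 head=0 tape=.11[.].11   (s0,.)→(s3,.,left)
state=s3 head=-1 tape=.1[1]..11   (s3,1)→(s2,.,right)
state=s2 head=0 tape=.1.[.].11   (s2,.)→(s0,0,left)
state=s0 head=-1 tape=.1[.]0.11   (s0,.)→(s3,.,left)
state=s3 head=-2 tape=.[1].0.11   (s3,1)→(s2,.,right)
state=s2 head=-1 tape=..[.]0.11   (s2,.)→(s0,0,left)
state=s0 head=-2 tape=.[.]00.11   (s0,.)→(s3,.,left)
state=s3 head=-3 tape=[.].00.11   (s3,.)→(s3,1,right)
state=s3 head=-2 tape=1[.]00.11   (s3,.)→(s3,1,right)
state=s3 head=-1 tape=11[0]0.11   (s3,0)→(s2,.,right)
state=s2 head=0 tape=11.[0].11
M halts after 16 transitions.

16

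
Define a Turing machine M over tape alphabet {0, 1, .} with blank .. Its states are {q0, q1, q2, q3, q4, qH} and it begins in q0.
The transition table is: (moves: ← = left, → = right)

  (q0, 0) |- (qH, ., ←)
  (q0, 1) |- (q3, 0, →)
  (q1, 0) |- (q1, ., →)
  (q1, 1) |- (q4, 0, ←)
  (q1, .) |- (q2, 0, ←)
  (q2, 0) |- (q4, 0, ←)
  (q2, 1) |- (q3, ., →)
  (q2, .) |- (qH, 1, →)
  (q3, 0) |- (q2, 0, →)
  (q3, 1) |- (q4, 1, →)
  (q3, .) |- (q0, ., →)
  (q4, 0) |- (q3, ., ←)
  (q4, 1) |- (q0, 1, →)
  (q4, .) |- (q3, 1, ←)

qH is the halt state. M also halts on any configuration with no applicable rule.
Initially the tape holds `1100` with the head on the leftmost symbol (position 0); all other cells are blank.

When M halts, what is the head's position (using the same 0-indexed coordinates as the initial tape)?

2

q0 | [1]100   read 1 → write 0, move →, go to q3
q3 | 0[1]00   read 1 → write 1, move →, go to q4
q4 | 01[0]0   read 0 → write ., move ←, go to q3
q3 | 0[1].0   read 1 → write 1, move →, go to q4
q4 | 01[.]0   read . → write 1, move ←, go to q3
q3 | 0[1]10   read 1 → write 1, move →, go to q4
q4 | 01[1]0   read 1 → write 1, move →, go to q0
q0 | 011[0]   read 0 → write ., move ←, go to qH
qH | 01[1].
At halt the head is at cell 2.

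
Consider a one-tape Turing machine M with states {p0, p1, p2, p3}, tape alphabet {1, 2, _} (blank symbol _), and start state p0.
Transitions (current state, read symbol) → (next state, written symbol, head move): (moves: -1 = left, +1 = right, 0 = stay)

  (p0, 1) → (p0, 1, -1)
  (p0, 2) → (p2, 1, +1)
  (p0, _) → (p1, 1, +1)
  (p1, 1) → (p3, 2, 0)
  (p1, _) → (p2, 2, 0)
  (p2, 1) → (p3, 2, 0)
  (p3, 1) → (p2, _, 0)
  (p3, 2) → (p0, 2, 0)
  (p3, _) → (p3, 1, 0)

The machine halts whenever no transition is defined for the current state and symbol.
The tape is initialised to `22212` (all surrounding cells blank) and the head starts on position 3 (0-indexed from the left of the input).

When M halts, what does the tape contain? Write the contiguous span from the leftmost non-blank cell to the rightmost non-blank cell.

22112

state=p0 head=3 tape=222[1]2   (p0,1)→(p0,1,-1)
state=p0 head=2 tape=22[2]12   (p0,2)→(p2,1,+1)
state=p2 head=3 tape=221[1]2   (p2,1)→(p3,2,0)
state=p3 head=3 tape=221[2]2   (p3,2)→(p0,2,0)
state=p0 head=3 tape=221[2]2   (p0,2)→(p2,1,+1)
state=p2 head=4 tape=2211[2]
The non-blank tape span at halt is 22112.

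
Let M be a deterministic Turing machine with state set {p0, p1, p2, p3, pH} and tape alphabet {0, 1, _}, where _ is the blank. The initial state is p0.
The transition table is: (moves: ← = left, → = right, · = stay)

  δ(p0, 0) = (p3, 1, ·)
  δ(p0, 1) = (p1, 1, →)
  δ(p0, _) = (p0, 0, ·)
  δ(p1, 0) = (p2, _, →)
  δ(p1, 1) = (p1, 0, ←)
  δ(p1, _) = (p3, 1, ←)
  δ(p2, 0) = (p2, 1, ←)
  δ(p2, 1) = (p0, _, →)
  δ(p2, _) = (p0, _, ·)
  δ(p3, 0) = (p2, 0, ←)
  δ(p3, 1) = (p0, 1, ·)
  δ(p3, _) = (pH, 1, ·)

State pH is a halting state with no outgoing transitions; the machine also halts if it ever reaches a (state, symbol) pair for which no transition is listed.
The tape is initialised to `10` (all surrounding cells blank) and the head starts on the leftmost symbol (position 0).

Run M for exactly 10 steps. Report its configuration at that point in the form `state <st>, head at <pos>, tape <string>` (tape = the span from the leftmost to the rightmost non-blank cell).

state=p0 head=0 tape=[1]0__   (p0,1)→(p1,1,→)
state=p1 head=1 tape=1[0]__   (p1,0)→(p2,_,→)
state=p2 head=2 tape=1_[_]_   (p2,_)→(p0,_,·)
state=p0 head=2 tape=1_[_]_   (p0,_)→(p0,0,·)
state=p0 head=2 tape=1_[0]_   (p0,0)→(p3,1,·)
state=p3 head=2 tape=1_[1]_   (p3,1)→(p0,1,·)
state=p0 head=2 tape=1_[1]_   (p0,1)→(p1,1,→)
state=p1 head=3 tape=1_1[_]   (p1,_)→(p3,1,←)
state=p3 head=2 tape=1_[1]1   (p3,1)→(p0,1,·)
state=p0 head=2 tape=1_[1]1   (p0,1)→(p1,1,→)
state=p1 head=3 tape=1_1[1]
After 10 steps: state p1, head at 3, tape 1_11.

state p1, head at 3, tape 1_11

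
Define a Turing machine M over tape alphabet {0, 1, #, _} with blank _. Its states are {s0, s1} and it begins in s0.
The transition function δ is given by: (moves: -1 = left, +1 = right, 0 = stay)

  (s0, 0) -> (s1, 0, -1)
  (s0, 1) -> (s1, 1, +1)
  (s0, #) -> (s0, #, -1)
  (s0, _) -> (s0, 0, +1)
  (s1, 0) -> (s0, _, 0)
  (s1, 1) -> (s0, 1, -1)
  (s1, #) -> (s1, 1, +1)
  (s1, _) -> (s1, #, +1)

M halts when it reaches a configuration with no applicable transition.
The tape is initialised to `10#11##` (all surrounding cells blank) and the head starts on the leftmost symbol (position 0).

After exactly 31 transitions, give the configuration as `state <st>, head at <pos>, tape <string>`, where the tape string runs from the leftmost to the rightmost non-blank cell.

state=s0 head=0 tape=__[1]0#11##   (s0,1)→(s1,1,+1)
state=s1 head=1 tape=__1[0]#11##   (s1,0)→(s0,_,0)
state=s0 head=1 tape=__1[_]#11##   (s0,_)→(s0,0,+1)
state=s0 head=2 tape=__10[#]11##   (s0,#)→(s0,#,-1)
state=s0 head=1 tape=__1[0]#11##   (s0,0)→(s1,0,-1)
state=s1 head=0 tape=__[1]0#11##   (s1,1)→(s0,1,-1)
state=s0 head=-1 tape=_[_]10#11##   (s0,_)→(s0,0,+1)
state=s0 head=0 tape=_0[1]0#11##   (s0,1)→(s1,1,+1)
state=s1 head=1 tape=_01[0]#11##   (s1,0)→(s0,_,0)
state=s0 head=1 tape=_01[_]#11##   (s0,_)→(s0,0,+1)
state=s0 head=2 tape=_010[#]11##   (s0,#)→(s0,#,-1)
state=s0 head=1 tape=_01[0]#11##   (s0,0)→(s1,0,-1)
state=s1 head=0 tape=_0[1]0#11##   (s1,1)→(s0,1,-1)
state=s0 head=-1 tape=_[0]10#11##   (s0,0)→(s1,0,-1)
state=s1 head=-2 tape=[_]010#11##   (s1,_)→(s1,#,+1)
state=s1 head=-1 tape=#[0]10#11##   (s1,0)→(s0,_,0)
state=s0 head=-1 tape=#[_]10#11##   (s0,_)→(s0,0,+1)
state=s0 head=0 tape=#0[1]0#11##   (s0,1)→(s1,1,+1)
state=s1 head=1 tape=#01[0]#11##   (s1,0)→(s0,_,0)
state=s0 head=1 tape=#01[_]#11##   (s0,_)→(s0,0,+1)
state=s0 head=2 tape=#010[#]11##   (s0,#)→(s0,#,-1)
state=s0 head=1 tape=#01[0]#11##   (s0,0)→(s1,0,-1)
state=s1 head=0 tape=#0[1]0#11##   (s1,1)→(s0,1,-1)
state=s0 head=-1 tape=#[0]10#11##   (s0,0)→(s1,0,-1)
state=s1 head=-2 tape=[#]010#11##   (s1,#)→(s1,1,+1)
state=s1 head=-1 tape=1[0]10#11##   (s1,0)→(s0,_,0)
state=s0 head=-1 tape=1[_]10#11##   (s0,_)→(s0,0,+1)
state=s0 head=0 tape=10[1]0#11##   (s0,1)→(s1,1,+1)
state=s1 head=1 tape=101[0]#11##   (s1,0)→(s0,_,0)
state=s0 head=1 tape=101[_]#11##   (s0,_)→(s0,0,+1)
state=s0 head=2 tape=1010[#]11##   (s0,#)→(s0,#,-1)
state=s0 head=1 tape=101[0]#11##
After 31 steps: state s0, head at 1, tape 1010#11##.

state s0, head at 1, tape 1010#11##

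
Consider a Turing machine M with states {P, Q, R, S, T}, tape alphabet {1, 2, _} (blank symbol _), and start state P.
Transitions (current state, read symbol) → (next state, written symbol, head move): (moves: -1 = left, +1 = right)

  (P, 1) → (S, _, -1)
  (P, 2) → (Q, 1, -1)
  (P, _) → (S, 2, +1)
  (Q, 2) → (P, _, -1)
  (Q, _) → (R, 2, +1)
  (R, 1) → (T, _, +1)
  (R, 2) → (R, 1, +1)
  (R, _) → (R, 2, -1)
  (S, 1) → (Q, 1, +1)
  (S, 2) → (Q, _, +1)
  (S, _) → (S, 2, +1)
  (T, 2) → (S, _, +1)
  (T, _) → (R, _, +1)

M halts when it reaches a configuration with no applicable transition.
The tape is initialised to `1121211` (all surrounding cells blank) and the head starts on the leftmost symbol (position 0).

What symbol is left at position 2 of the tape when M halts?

1

state=P head=0 tape=_[1]121211   (P,1)→(S,_,-1)
state=S head=-1 tape=[_]_121211   (S,_)→(S,2,+1)
state=S head=0 tape=2[_]121211   (S,_)→(S,2,+1)
state=S head=1 tape=22[1]21211   (S,1)→(Q,1,+1)
state=Q head=2 tape=221[2]1211   (Q,2)→(P,_,-1)
state=P head=1 tape=22[1]_1211   (P,1)→(S,_,-1)
state=S head=0 tape=2[2]__1211   (S,2)→(Q,_,+1)
state=Q head=1 tape=2_[_]_1211   (Q,_)→(R,2,+1)
state=R head=2 tape=2_2[_]1211   (R,_)→(R,2,-1)
state=R head=1 tape=2_[2]21211   (R,2)→(R,1,+1)
state=R head=2 tape=2_1[2]1211   (R,2)→(R,1,+1)
state=R head=3 tape=2_11[1]211   (R,1)→(T,_,+1)
state=T head=4 tape=2_11_[2]11   (T,2)→(S,_,+1)
state=S head=5 tape=2_11__[1]1   (S,1)→(Q,1,+1)
state=Q head=6 tape=2_11__1[1]
Cell 2 holds 1 when M halts.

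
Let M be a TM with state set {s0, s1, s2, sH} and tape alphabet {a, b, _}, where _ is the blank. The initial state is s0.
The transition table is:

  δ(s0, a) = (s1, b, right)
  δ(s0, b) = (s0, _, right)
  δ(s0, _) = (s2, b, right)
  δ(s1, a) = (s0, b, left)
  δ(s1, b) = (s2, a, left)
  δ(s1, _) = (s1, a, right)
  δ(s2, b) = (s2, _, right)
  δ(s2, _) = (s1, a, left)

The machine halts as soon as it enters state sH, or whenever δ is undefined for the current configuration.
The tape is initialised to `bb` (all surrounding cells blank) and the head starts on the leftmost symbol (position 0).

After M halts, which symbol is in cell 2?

state=s0 head=0 tape=[b]b__   (s0,b)→(s0,_,right)
state=s0 head=1 tape=_[b]__   (s0,b)→(s0,_,right)
state=s0 head=2 tape=__[_]_   (s0,_)→(s2,b,right)
state=s2 head=3 tape=__b[_]   (s2,_)→(s1,a,left)
state=s1 head=2 tape=__[b]a   (s1,b)→(s2,a,left)
state=s2 head=1 tape=_[_]aa   (s2,_)→(s1,a,left)
state=s1 head=0 tape=[_]aaa   (s1,_)→(s1,a,right)
state=s1 head=1 tape=a[a]aa   (s1,a)→(s0,b,left)
state=s0 head=0 tape=[a]baa   (s0,a)→(s1,b,right)
state=s1 head=1 tape=b[b]aa   (s1,b)→(s2,a,left)
state=s2 head=0 tape=[b]aaa   (s2,b)→(s2,_,right)
state=s2 head=1 tape=_[a]aa
Cell 2 holds a when M halts.

a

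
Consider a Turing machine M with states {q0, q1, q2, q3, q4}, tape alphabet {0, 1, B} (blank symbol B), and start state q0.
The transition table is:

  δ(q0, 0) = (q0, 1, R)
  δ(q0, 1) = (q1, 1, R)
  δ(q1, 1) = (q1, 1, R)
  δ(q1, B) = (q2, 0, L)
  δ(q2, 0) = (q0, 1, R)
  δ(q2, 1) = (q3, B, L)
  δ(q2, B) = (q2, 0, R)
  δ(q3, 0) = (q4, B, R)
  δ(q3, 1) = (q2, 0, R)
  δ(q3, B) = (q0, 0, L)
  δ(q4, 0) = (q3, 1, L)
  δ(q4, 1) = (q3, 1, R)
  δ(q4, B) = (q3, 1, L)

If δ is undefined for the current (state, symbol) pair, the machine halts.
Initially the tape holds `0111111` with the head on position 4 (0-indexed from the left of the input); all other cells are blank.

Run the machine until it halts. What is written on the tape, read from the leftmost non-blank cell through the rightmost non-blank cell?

01111001

q0 | 0111[1]11BB   read 1 → write 1, move R, go to q1
q1 | 01111[1]1BB   read 1 → write 1, move R, go to q1
q1 | 011111[1]BB   read 1 → write 1, move R, go to q1
q1 | 0111111[B]B   read B → write 0, move L, go to q2
q2 | 011111[1]0B   read 1 → write B, move L, go to q3
q3 | 01111[1]B0B   read 1 → write 0, move R, go to q2
q2 | 011110[B]0B   read B → write 0, move R, go to q2
q2 | 0111100[0]B   read 0 → write 1, move R, go to q0
q0 | 01111001[B]
The non-blank tape span at halt is 01111001.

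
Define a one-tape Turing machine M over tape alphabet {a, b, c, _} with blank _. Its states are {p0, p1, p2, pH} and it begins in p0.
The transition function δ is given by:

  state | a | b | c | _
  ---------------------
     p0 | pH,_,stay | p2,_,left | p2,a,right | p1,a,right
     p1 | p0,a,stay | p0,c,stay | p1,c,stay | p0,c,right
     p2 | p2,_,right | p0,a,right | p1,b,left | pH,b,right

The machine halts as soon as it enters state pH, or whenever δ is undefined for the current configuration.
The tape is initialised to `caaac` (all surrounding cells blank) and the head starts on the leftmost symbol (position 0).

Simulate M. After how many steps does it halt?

16

p0 | [c]aaac   read c → write a, move right, go to p2
p2 | a[a]aac   read a → write _, move right, go to p2
p2 | a_[a]ac   read a → write _, move right, go to p2
p2 | a__[a]c   read a → write _, move right, go to p2
p2 | a___[c]   read c → write b, move left, go to p1
p1 | a__[_]b   read _ → write c, move right, go to p0
p0 | a__c[b]   read b → write _, move left, go to p2
p2 | a__[c]_   read c → write b, move left, go to p1
p1 | a_[_]b_   read _ → write c, move right, go to p0
p0 | a_c[b]_   read b → write _, move left, go to p2
p2 | a_[c]__   read c → write b, move left, go to p1
p1 | a[_]b__   read _ → write c, move right, go to p0
p0 | ac[b]__   read b → write _, move left, go to p2
p2 | a[c]___   read c → write b, move left, go to p1
p1 | [a]b___   read a → write a, move stay, go to p0
p0 | [a]b___   read a → write _, move stay, go to pH
pH | [_]b___
M halts after 16 transitions.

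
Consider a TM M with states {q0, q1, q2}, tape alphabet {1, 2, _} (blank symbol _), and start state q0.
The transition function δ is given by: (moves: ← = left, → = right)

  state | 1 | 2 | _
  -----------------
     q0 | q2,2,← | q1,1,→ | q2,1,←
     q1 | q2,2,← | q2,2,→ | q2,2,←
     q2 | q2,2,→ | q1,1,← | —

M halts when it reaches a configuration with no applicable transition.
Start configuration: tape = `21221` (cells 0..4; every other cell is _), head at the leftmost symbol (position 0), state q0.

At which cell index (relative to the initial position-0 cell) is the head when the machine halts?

5

state=q0 head=0 tape=[2]1221_   (q0,2)→(q1,1,→)
state=q1 head=1 tape=1[1]221_   (q1,1)→(q2,2,←)
state=q2 head=0 tape=[1]2221_   (q2,1)→(q2,2,→)
state=q2 head=1 tape=2[2]221_   (q2,2)→(q1,1,←)
state=q1 head=0 tape=[2]1221_   (q1,2)→(q2,2,→)
state=q2 head=1 tape=2[1]221_   (q2,1)→(q2,2,→)
state=q2 head=2 tape=22[2]21_   (q2,2)→(q1,1,←)
state=q1 head=1 tape=2[2]121_   (q1,2)→(q2,2,→)
state=q2 head=2 tape=22[1]21_   (q2,1)→(q2,2,→)
state=q2 head=3 tape=222[2]1_   (q2,2)→(q1,1,←)
state=q1 head=2 tape=22[2]11_   (q1,2)→(q2,2,→)
state=q2 head=3 tape=222[1]1_   (q2,1)→(q2,2,→)
state=q2 head=4 tape=2222[1]_   (q2,1)→(q2,2,→)
state=q2 head=5 tape=22222[_]
At halt the head is at cell 5.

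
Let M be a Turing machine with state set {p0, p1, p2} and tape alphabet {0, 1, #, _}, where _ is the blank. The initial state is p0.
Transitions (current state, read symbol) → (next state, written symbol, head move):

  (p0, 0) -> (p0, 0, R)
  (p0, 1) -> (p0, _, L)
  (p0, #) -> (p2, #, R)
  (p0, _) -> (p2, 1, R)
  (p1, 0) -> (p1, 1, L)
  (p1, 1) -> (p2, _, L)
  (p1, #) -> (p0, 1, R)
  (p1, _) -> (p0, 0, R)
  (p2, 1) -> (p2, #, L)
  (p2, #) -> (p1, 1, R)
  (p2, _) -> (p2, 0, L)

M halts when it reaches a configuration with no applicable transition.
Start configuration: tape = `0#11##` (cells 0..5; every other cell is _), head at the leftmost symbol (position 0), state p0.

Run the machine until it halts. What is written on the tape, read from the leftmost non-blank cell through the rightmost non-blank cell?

state=p0 head=0 tape=[0]#11##   (p0,0)→(p0,0,R)
state=p0 head=1 tape=0[#]11##   (p0,#)→(p2,#,R)
state=p2 head=2 tape=0#[1]1##   (p2,1)→(p2,#,L)
state=p2 head=1 tape=0[#]#1##   (p2,#)→(p1,1,R)
state=p1 head=2 tape=01[#]1##   (p1,#)→(p0,1,R)
state=p0 head=3 tape=011[1]##   (p0,1)→(p0,_,L)
state=p0 head=2 tape=01[1]_##   (p0,1)→(p0,_,L)
state=p0 head=1 tape=0[1]__##   (p0,1)→(p0,_,L)
state=p0 head=0 tape=[0]___##   (p0,0)→(p0,0,R)
state=p0 head=1 tape=0[_]__##   (p0,_)→(p2,1,R)
state=p2 head=2 tape=01[_]_##   (p2,_)→(p2,0,L)
state=p2 head=1 tape=0[1]0_##   (p2,1)→(p2,#,L)
state=p2 head=0 tape=[0]#0_##
The non-blank tape span at halt is 0#0_##.

0#0_##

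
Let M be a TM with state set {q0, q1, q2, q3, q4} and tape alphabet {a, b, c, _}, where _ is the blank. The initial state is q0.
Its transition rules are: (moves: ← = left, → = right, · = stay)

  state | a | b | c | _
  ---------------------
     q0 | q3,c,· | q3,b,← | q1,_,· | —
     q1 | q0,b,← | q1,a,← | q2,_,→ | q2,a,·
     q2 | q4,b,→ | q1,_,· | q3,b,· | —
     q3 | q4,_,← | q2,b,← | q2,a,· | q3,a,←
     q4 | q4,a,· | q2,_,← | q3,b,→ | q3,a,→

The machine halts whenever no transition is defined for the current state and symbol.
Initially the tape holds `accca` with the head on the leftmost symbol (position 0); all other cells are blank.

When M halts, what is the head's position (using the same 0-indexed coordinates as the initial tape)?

state=q0 head=0 tape=_[a]ccca   (q0,a)→(q3,c,·)
state=q3 head=0 tape=_[c]ccca   (q3,c)→(q2,a,·)
state=q2 head=0 tape=_[a]ccca   (q2,a)→(q4,b,→)
state=q4 head=1 tape=_b[c]cca   (q4,c)→(q3,b,→)
state=q3 head=2 tape=_bb[c]ca   (q3,c)→(q2,a,·)
state=q2 head=2 tape=_bb[a]ca   (q2,a)→(q4,b,→)
state=q4 head=3 tape=_bbb[c]a   (q4,c)→(q3,b,→)
state=q3 head=4 tape=_bbbb[a]   (q3,a)→(q4,_,←)
state=q4 head=3 tape=_bbb[b]_   (q4,b)→(q2,_,←)
state=q2 head=2 tape=_bb[b]__   (q2,b)→(q1,_,·)
state=q1 head=2 tape=_bb[_]__   (q1,_)→(q2,a,·)
state=q2 head=2 tape=_bb[a]__   (q2,a)→(q4,b,→)
state=q4 head=3 tape=_bbb[_]_   (q4,_)→(q3,a,→)
state=q3 head=4 tape=_bbba[_]   (q3,_)→(q3,a,←)
state=q3 head=3 tape=_bbb[a]a   (q3,a)→(q4,_,←)
state=q4 head=2 tape=_bb[b]_a   (q4,b)→(q2,_,←)
state=q2 head=1 tape=_b[b]__a   (q2,b)→(q1,_,·)
state=q1 head=1 tape=_b[_]__a   (q1,_)→(q2,a,·)
state=q2 head=1 tape=_b[a]__a   (q2,a)→(q4,b,→)
state=q4 head=2 tape=_bb[_]_a   (q4,_)→(q3,a,→)
state=q3 head=3 tape=_bba[_]a   (q3,_)→(q3,a,←)
state=q3 head=2 tape=_bb[a]aa   (q3,a)→(q4,_,←)
state=q4 head=1 tape=_b[b]_aa   (q4,b)→(q2,_,←)
state=q2 head=0 tape=_[b]__aa   (q2,b)→(q1,_,·)
state=q1 head=0 tape=_[_]__aa   (q1,_)→(q2,a,·)
state=q2 head=0 tape=_[a]__aa   (q2,a)→(q4,b,→)
state=q4 head=1 tape=_b[_]_aa   (q4,_)→(q3,a,→)
state=q3 head=2 tape=_ba[_]aa   (q3,_)→(q3,a,←)
state=q3 head=1 tape=_b[a]aaa   (q3,a)→(q4,_,←)
state=q4 head=0 tape=_[b]_aaa   (q4,b)→(q2,_,←)
state=q2 head=-1 tape=[_]__aaa
At halt the head is at cell -1.

-1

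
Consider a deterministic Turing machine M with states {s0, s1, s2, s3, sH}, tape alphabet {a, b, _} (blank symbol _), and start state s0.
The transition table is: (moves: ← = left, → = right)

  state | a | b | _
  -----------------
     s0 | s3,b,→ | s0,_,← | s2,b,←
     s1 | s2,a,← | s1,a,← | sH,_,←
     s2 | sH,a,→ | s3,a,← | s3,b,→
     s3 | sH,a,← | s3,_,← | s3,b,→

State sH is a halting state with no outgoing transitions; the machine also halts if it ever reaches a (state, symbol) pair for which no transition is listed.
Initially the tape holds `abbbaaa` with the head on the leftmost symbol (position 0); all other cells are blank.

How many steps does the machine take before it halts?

s0 | ___[a]bbbaaa   read a → write b, move →, go to s3
s3 | ___b[b]bbaaa   read b → write _, move ←, go to s3
s3 | ___[b]_bbaaa   read b → write _, move ←, go to s3
s3 | __[_]__bbaaa   read _ → write b, move →, go to s3
s3 | __b[_]_bbaaa   read _ → write b, move →, go to s3
s3 | __bb[_]bbaaa   read _ → write b, move →, go to s3
s3 | __bbb[b]baaa   read b → write _, move ←, go to s3
s3 | __bb[b]_baaa   read b → write _, move ←, go to s3
s3 | __b[b]__baaa   read b → write _, move ←, go to s3
s3 | __[b]___baaa   read b → write _, move ←, go to s3
s3 | _[_]____baaa   read _ → write b, move →, go to s3
s3 | _b[_]___baaa   read _ → write b, move →, go to s3
s3 | _bb[_]__baaa   read _ → write b, move →, go to s3
s3 | _bbb[_]_baaa   read _ → write b, move →, go to s3
s3 | _bbbb[_]baaa   read _ → write b, move →, go to s3
s3 | _bbbbb[b]aaa   read b → write _, move ←, go to s3
s3 | _bbbb[b]_aaa   read b → write _, move ←, go to s3
s3 | _bbb[b]__aaa   read b → write _, move ←, go to s3
s3 | _bb[b]___aaa   read b → write _, move ←, go to s3
s3 | _b[b]____aaa   read b → write _, move ←, go to s3
s3 | _[b]_____aaa   read b → write _, move ←, go to s3
s3 | [_]______aaa   read _ → write b, move →, go to s3
s3 | b[_]_____aaa   read _ → write b, move →, go to s3
s3 | bb[_]____aaa   read _ → write b, move →, go to s3
s3 | bbb[_]___aaa   read _ → write b, move →, go to s3
s3 | bbbb[_]__aaa   read _ → write b, move →, go to s3
s3 | bbbbb[_]_aaa   read _ → write b, move →, go to s3
s3 | bbbbbb[_]aaa   read _ → write b, move →, go to s3
s3 | bbbbbbb[a]aa   read a → write a, move ←, go to sH
sH | bbbbbb[b]aaa
M halts after 29 transitions.

29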